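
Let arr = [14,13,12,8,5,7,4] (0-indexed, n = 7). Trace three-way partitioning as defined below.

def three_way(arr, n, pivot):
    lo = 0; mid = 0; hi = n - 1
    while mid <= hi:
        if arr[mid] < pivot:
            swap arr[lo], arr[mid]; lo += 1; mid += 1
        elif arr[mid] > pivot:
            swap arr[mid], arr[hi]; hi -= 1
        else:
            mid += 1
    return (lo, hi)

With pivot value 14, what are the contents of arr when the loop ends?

[13,12,8,5,7,4,14]

pivot = 14; lo=0, mid=0, hi=6
arr[mid]=14=14: mid=1
arr[mid]=13<14: swap arr[0],arr[1]; lo=1,mid=2 → [13,14,12,8,5,7,4]
arr[mid]=12<14: swap arr[1],arr[2]; lo=2,mid=3 → [13,12,14,8,5,7,4]
arr[mid]=8<14: swap arr[2],arr[3]; lo=3,mid=4 → [13,12,8,14,5,7,4]
arr[mid]=5<14: swap arr[3],arr[4]; lo=4,mid=5 → [13,12,8,5,14,7,4]
arr[mid]=7<14: swap arr[4],arr[5]; lo=5,mid=6 → [13,12,8,5,7,14,4]
arr[mid]=4<14: swap arr[5],arr[6]; lo=6,mid=7 → [13,12,8,5,7,4,14]
end: lo=6, hi=6; arr = [13,12,8,5,7,4,14]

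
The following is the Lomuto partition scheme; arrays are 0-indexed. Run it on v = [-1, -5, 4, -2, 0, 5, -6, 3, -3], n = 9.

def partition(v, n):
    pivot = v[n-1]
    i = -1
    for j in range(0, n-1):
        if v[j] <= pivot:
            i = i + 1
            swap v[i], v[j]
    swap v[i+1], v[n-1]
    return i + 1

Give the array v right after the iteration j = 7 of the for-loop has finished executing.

[-5, -6, 4, -2, 0, 5, -1, 3, -3]

pivot = v[8] = -3; i = -1
j=0: v[0]=-1 > -3 → no swap
j=1: v[1]=-5 ≤ -3 → i=0, swap v[0],v[1] → [-5, -1, 4, -2, 0, 5, -6, 3, -3]
j=2: v[2]=4 > -3 → no swap
j=3: v[3]=-2 > -3 → no swap
j=4: v[4]=0 > -3 → no swap
j=5: v[5]=5 > -3 → no swap
j=6: v[6]=-6 ≤ -3 → i=1, swap v[1],v[6] → [-5, -6, 4, -2, 0, 5, -1, 3, -3]
j=7: v[7]=3 > -3 → no swap
(after j=7) v = [-5, -6, 4, -2, 0, 5, -1, 3, -3]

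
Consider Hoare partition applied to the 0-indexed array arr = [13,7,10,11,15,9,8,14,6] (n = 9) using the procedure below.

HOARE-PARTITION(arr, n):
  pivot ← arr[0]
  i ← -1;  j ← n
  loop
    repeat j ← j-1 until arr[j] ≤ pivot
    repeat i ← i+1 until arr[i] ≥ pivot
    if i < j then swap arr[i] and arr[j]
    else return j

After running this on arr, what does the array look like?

[6,7,10,11,8,9,15,14,13]

pivot=13
j stops at 8 (6), i stops at 0 (13); swap ⇒ [6,7,10,11,15,9,8,14,13]
j stops at 6 (8), i stops at 4 (15); swap ⇒ [6,7,10,11,8,9,15,14,13]
j stops at 5, i stops at 6; i≥j ⇒ return 5. arr=[6,7,10,11,8,9,15,14,13]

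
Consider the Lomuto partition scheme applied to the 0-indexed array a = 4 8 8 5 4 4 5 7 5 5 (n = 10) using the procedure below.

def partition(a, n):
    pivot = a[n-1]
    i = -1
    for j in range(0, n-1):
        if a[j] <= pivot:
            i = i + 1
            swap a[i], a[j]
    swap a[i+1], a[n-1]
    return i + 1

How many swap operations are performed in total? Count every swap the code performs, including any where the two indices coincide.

7

pivot=5, i=-1
j=0: 4≤5, i=0, swap(0,0) ⇒ 4 8 8 5 4 4 5 7 5 5
j=1: 8>5, skip
j=2: 8>5, skip
j=3: 5≤5, i=1, swap(1,3) ⇒ 4 5 8 8 4 4 5 7 5 5
j=4: 4≤5, i=2, swap(2,4) ⇒ 4 5 4 8 8 4 5 7 5 5
j=5: 4≤5, i=3, swap(3,5) ⇒ 4 5 4 4 8 8 5 7 5 5
j=6: 5≤5, i=4, swap(4,6) ⇒ 4 5 4 4 5 8 8 7 5 5
j=7: 7>5, skip
j=8: 5≤5, i=5, swap(5,8) ⇒ 4 5 4 4 5 5 8 7 8 5
swap(6,9) ⇒ 4 5 4 4 5 5 5 7 8 8; return 6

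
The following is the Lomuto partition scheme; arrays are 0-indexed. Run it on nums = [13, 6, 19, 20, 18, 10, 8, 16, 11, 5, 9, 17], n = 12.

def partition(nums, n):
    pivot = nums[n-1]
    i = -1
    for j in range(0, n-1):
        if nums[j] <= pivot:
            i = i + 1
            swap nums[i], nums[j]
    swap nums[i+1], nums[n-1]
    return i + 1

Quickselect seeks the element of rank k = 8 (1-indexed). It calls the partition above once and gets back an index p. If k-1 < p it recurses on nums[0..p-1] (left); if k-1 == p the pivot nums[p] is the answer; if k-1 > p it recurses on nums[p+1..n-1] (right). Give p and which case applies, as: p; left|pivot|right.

pivot = nums[11] = 17; i = -1
j=0: nums[0]=13 ≤ 17 → i=0, swap nums[0],nums[0] (no change) → [13, 6, 19, 20, 18, 10, 8, 16, 11, 5, 9, 17]
j=1: nums[1]=6 ≤ 17 → i=1, swap nums[1],nums[1] (no change) → [13, 6, 19, 20, 18, 10, 8, 16, 11, 5, 9, 17]
j=2: nums[2]=19 > 17 → no swap
j=3: nums[3]=20 > 17 → no swap
j=4: nums[4]=18 > 17 → no swap
j=5: nums[5]=10 ≤ 17 → i=2, swap nums[2],nums[5] → [13, 6, 10, 20, 18, 19, 8, 16, 11, 5, 9, 17]
j=6: nums[6]=8 ≤ 17 → i=3, swap nums[3],nums[6] → [13, 6, 10, 8, 18, 19, 20, 16, 11, 5, 9, 17]
j=7: nums[7]=16 ≤ 17 → i=4, swap nums[4],nums[7] → [13, 6, 10, 8, 16, 19, 20, 18, 11, 5, 9, 17]
j=8: nums[8]=11 ≤ 17 → i=5, swap nums[5],nums[8] → [13, 6, 10, 8, 16, 11, 20, 18, 19, 5, 9, 17]
j=9: nums[9]=5 ≤ 17 → i=6, swap nums[6],nums[9] → [13, 6, 10, 8, 16, 11, 5, 18, 19, 20, 9, 17]
j=10: nums[10]=9 ≤ 17 → i=7, swap nums[7],nums[10] → [13, 6, 10, 8, 16, 11, 5, 9, 19, 20, 18, 17]
final swap nums[8],nums[11] → [13, 6, 10, 8, 16, 11, 5, 9, 17, 20, 18, 19]; return 8
p = 8; k-1 = 7 < 8 ⇒ left

8; left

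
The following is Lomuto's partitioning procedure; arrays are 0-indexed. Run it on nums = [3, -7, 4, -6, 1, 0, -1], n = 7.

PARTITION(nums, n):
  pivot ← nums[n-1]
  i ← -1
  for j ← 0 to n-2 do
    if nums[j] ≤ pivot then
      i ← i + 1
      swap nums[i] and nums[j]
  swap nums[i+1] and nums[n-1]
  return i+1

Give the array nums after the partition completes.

pivot = nums[6] = -1; i = -1
j=0: nums[0]=3 > -1 → no swap
j=1: nums[1]=-7 ≤ -1 → i=0, swap nums[0],nums[1] → [-7, 3, 4, -6, 1, 0, -1]
j=2: nums[2]=4 > -1 → no swap
j=3: nums[3]=-6 ≤ -1 → i=1, swap nums[1],nums[3] → [-7, -6, 4, 3, 1, 0, -1]
j=4: nums[4]=1 > -1 → no swap
j=5: nums[5]=0 > -1 → no swap
final swap nums[2],nums[6] → [-7, -6, -1, 3, 1, 0, 4]; return 2

[-7, -6, -1, 3, 1, 0, 4]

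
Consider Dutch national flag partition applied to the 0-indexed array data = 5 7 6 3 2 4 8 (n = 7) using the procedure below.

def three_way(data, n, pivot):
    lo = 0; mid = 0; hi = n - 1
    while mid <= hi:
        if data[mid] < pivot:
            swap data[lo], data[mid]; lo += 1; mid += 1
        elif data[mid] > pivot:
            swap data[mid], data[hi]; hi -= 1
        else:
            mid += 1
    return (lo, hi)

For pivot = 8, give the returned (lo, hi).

pivot = 8; lo=0, mid=0, hi=6
data[mid]=5<8: swap data[0],data[0]; lo=1,mid=1 → 5 7 6 3 2 4 8
data[mid]=7<8: swap data[1],data[1]; lo=2,mid=2 → 5 7 6 3 2 4 8
data[mid]=6<8: swap data[2],data[2]; lo=3,mid=3 → 5 7 6 3 2 4 8
data[mid]=3<8: swap data[3],data[3]; lo=4,mid=4 → 5 7 6 3 2 4 8
data[mid]=2<8: swap data[4],data[4]; lo=5,mid=5 → 5 7 6 3 2 4 8
data[mid]=4<8: swap data[5],data[5]; lo=6,mid=6 → 5 7 6 3 2 4 8
data[mid]=8=8: mid=7
end: lo=6, hi=6; data = 5 7 6 3 2 4 8

(6, 6)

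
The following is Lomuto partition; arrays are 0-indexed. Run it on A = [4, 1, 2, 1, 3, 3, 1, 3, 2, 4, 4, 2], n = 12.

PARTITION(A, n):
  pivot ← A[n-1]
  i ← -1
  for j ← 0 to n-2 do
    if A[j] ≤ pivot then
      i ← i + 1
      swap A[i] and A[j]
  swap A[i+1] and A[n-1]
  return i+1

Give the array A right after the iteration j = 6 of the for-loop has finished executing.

pivot=2, i=-1
j=0: 4>2, skip
j=1: 1≤2, i=0, swap(0,1) ⇒ [1, 4, 2, 1, 3, 3, 1, 3, 2, 4, 4, 2]
j=2: 2≤2, i=1, swap(1,2) ⇒ [1, 2, 4, 1, 3, 3, 1, 3, 2, 4, 4, 2]
j=3: 1≤2, i=2, swap(2,3) ⇒ [1, 2, 1, 4, 3, 3, 1, 3, 2, 4, 4, 2]
j=4: 3>2, skip
j=5: 3>2, skip
j=6: 1≤2, i=3, swap(3,6) ⇒ [1, 2, 1, 1, 3, 3, 4, 3, 2, 4, 4, 2]
(after j=6) A = [1, 2, 1, 1, 3, 3, 4, 3, 2, 4, 4, 2]

[1, 2, 1, 1, 3, 3, 4, 3, 2, 4, 4, 2]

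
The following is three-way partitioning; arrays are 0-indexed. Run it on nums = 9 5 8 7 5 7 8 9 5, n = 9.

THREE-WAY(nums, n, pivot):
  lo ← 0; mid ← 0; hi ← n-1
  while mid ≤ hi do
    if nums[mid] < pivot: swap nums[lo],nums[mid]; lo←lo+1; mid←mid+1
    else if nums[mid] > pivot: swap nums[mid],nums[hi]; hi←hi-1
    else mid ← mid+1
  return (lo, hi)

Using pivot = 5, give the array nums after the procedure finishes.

pivot = 5; lo=0, mid=0, hi=8
nums[mid]=9>5: swap nums[0],nums[8]; hi=7 → 5 5 8 7 5 7 8 9 9
nums[mid]=5=5: mid=1
nums[mid]=5=5: mid=2
nums[mid]=8>5: swap nums[2],nums[7]; hi=6 → 5 5 9 7 5 7 8 8 9
nums[mid]=9>5: swap nums[2],nums[6]; hi=5 → 5 5 8 7 5 7 9 8 9
nums[mid]=8>5: swap nums[2],nums[5]; hi=4 → 5 5 7 7 5 8 9 8 9
nums[mid]=7>5: swap nums[2],nums[4]; hi=3 → 5 5 5 7 7 8 9 8 9
nums[mid]=5=5: mid=3
nums[mid]=7>5: swap nums[3],nums[3]; hi=2 → 5 5 5 7 7 8 9 8 9
end: lo=0, hi=2; nums = 5 5 5 7 7 8 9 8 9

5 5 5 7 7 8 9 8 9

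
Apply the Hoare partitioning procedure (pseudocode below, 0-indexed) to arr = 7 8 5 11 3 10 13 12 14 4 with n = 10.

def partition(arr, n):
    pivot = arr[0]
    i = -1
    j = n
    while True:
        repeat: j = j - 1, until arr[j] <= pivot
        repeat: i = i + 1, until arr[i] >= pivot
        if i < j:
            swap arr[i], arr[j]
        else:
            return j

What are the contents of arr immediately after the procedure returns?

pivot=7
j stops at 9 (4), i stops at 0 (7); swap ⇒ 4 8 5 11 3 10 13 12 14 7
j stops at 4 (3), i stops at 1 (8); swap ⇒ 4 3 5 11 8 10 13 12 14 7
j stops at 2, i stops at 3; i≥j ⇒ return 2. arr=4 3 5 11 8 10 13 12 14 7

4 3 5 11 8 10 13 12 14 7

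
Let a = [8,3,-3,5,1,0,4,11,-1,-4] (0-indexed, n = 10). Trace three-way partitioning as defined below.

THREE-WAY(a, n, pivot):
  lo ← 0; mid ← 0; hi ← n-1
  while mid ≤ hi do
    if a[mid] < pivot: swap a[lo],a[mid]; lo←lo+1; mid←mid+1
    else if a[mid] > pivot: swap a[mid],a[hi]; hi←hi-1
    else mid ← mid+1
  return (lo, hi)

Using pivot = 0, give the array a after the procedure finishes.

[-4,-1,-3,0,1,4,11,5,3,8]

pivot = 0; lo=0, mid=0, hi=9
a[mid]=8>0: swap a[0],a[9]; hi=8 → [-4,3,-3,5,1,0,4,11,-1,8]
a[mid]=-4<0: swap a[0],a[0]; lo=1,mid=1 → [-4,3,-3,5,1,0,4,11,-1,8]
a[mid]=3>0: swap a[1],a[8]; hi=7 → [-4,-1,-3,5,1,0,4,11,3,8]
a[mid]=-1<0: swap a[1],a[1]; lo=2,mid=2 → [-4,-1,-3,5,1,0,4,11,3,8]
a[mid]=-3<0: swap a[2],a[2]; lo=3,mid=3 → [-4,-1,-3,5,1,0,4,11,3,8]
a[mid]=5>0: swap a[3],a[7]; hi=6 → [-4,-1,-3,11,1,0,4,5,3,8]
a[mid]=11>0: swap a[3],a[6]; hi=5 → [-4,-1,-3,4,1,0,11,5,3,8]
a[mid]=4>0: swap a[3],a[5]; hi=4 → [-4,-1,-3,0,1,4,11,5,3,8]
a[mid]=0=0: mid=4
a[mid]=1>0: swap a[4],a[4]; hi=3 → [-4,-1,-3,0,1,4,11,5,3,8]
end: lo=3, hi=3; a = [-4,-1,-3,0,1,4,11,5,3,8]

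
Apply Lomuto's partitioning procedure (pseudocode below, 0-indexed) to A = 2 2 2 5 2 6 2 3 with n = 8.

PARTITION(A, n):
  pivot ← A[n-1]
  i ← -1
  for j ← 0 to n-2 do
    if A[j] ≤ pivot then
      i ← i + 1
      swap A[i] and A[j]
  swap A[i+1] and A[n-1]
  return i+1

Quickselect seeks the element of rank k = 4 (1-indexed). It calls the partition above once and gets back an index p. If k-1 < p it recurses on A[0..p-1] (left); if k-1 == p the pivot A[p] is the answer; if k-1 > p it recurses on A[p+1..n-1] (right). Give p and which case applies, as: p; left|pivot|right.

5; left

pivot=3, i=-1
j=0: 2≤3, i=0, swap(0,0) ⇒ 2 2 2 5 2 6 2 3
j=1: 2≤3, i=1, swap(1,1) ⇒ 2 2 2 5 2 6 2 3
j=2: 2≤3, i=2, swap(2,2) ⇒ 2 2 2 5 2 6 2 3
j=3: 5>3, skip
j=4: 2≤3, i=3, swap(3,4) ⇒ 2 2 2 2 5 6 2 3
j=5: 6>3, skip
j=6: 2≤3, i=4, swap(4,6) ⇒ 2 2 2 2 2 6 5 3
swap(5,7) ⇒ 2 2 2 2 2 3 5 6; return 5
p = 5; k-1 = 3 < 5 ⇒ left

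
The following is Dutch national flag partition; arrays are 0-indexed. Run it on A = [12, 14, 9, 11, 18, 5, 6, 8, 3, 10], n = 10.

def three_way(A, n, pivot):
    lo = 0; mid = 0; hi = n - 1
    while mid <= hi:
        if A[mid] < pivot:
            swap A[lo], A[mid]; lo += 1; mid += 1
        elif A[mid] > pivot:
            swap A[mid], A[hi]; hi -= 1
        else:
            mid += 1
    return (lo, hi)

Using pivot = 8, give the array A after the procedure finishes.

pivot = 8; lo=0, mid=0, hi=9
A[mid]=12>8: swap A[0],A[9]; hi=8 → [10, 14, 9, 11, 18, 5, 6, 8, 3, 12]
A[mid]=10>8: swap A[0],A[8]; hi=7 → [3, 14, 9, 11, 18, 5, 6, 8, 10, 12]
A[mid]=3<8: swap A[0],A[0]; lo=1,mid=1 → [3, 14, 9, 11, 18, 5, 6, 8, 10, 12]
A[mid]=14>8: swap A[1],A[7]; hi=6 → [3, 8, 9, 11, 18, 5, 6, 14, 10, 12]
A[mid]=8=8: mid=2
A[mid]=9>8: swap A[2],A[6]; hi=5 → [3, 8, 6, 11, 18, 5, 9, 14, 10, 12]
A[mid]=6<8: swap A[1],A[2]; lo=2,mid=3 → [3, 6, 8, 11, 18, 5, 9, 14, 10, 12]
A[mid]=11>8: swap A[3],A[5]; hi=4 → [3, 6, 8, 5, 18, 11, 9, 14, 10, 12]
A[mid]=5<8: swap A[2],A[3]; lo=3,mid=4 → [3, 6, 5, 8, 18, 11, 9, 14, 10, 12]
A[mid]=18>8: swap A[4],A[4]; hi=3 → [3, 6, 5, 8, 18, 11, 9, 14, 10, 12]
end: lo=3, hi=3; A = [3, 6, 5, 8, 18, 11, 9, 14, 10, 12]

[3, 6, 5, 8, 18, 11, 9, 14, 10, 12]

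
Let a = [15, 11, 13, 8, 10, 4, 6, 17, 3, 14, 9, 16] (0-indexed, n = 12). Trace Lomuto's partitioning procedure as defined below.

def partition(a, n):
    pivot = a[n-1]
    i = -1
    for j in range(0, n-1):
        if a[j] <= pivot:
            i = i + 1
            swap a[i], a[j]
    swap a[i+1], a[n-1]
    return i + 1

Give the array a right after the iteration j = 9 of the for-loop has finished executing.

[15, 11, 13, 8, 10, 4, 6, 3, 14, 17, 9, 16]

pivot = a[11] = 16; i = -1
j=0: a[0]=15 ≤ 16 → i=0, swap a[0],a[0] (no change) → [15, 11, 13, 8, 10, 4, 6, 17, 3, 14, 9, 16]
j=1: a[1]=11 ≤ 16 → i=1, swap a[1],a[1] (no change) → [15, 11, 13, 8, 10, 4, 6, 17, 3, 14, 9, 16]
j=2: a[2]=13 ≤ 16 → i=2, swap a[2],a[2] (no change) → [15, 11, 13, 8, 10, 4, 6, 17, 3, 14, 9, 16]
j=3: a[3]=8 ≤ 16 → i=3, swap a[3],a[3] (no change) → [15, 11, 13, 8, 10, 4, 6, 17, 3, 14, 9, 16]
j=4: a[4]=10 ≤ 16 → i=4, swap a[4],a[4] (no change) → [15, 11, 13, 8, 10, 4, 6, 17, 3, 14, 9, 16]
j=5: a[5]=4 ≤ 16 → i=5, swap a[5],a[5] (no change) → [15, 11, 13, 8, 10, 4, 6, 17, 3, 14, 9, 16]
j=6: a[6]=6 ≤ 16 → i=6, swap a[6],a[6] (no change) → [15, 11, 13, 8, 10, 4, 6, 17, 3, 14, 9, 16]
j=7: a[7]=17 > 16 → no swap
j=8: a[8]=3 ≤ 16 → i=7, swap a[7],a[8] → [15, 11, 13, 8, 10, 4, 6, 3, 17, 14, 9, 16]
j=9: a[9]=14 ≤ 16 → i=8, swap a[8],a[9] → [15, 11, 13, 8, 10, 4, 6, 3, 14, 17, 9, 16]
(after j=9) a = [15, 11, 13, 8, 10, 4, 6, 3, 14, 17, 9, 16]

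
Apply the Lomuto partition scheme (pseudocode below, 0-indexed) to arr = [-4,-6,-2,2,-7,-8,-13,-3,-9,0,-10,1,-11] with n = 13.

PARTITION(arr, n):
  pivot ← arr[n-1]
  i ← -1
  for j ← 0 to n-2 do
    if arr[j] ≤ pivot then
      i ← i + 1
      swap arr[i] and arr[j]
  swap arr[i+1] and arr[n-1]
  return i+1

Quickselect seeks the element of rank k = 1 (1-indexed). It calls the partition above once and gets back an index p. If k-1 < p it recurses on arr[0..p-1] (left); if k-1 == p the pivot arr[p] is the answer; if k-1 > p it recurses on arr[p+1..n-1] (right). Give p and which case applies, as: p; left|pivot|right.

pivot=-11, i=-1
j=0: -4>-11, skip
j=1: -6>-11, skip
j=2: -2>-11, skip
j=3: 2>-11, skip
j=4: -7>-11, skip
j=5: -8>-11, skip
j=6: -13≤-11, i=0, swap(0,6) ⇒ [-13,-6,-2,2,-7,-8,-4,-3,-9,0,-10,1,-11]
j=7: -3>-11, skip
j=8: -9>-11, skip
j=9: 0>-11, skip
j=10: -10>-11, skip
j=11: 1>-11, skip
swap(1,12) ⇒ [-13,-11,-2,2,-7,-8,-4,-3,-9,0,-10,1,-6]; return 1
p = 1; k-1 = 0 < 1 ⇒ left

1; left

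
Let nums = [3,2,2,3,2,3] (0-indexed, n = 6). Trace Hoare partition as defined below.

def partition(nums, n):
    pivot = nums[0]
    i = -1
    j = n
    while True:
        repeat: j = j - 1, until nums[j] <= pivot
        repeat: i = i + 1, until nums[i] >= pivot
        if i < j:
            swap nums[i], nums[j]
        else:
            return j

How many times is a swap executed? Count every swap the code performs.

2

pivot=3
j stops at 5 (3), i stops at 0 (3); swap ⇒ [3,2,2,3,2,3]
j stops at 4 (2), i stops at 3 (3); swap ⇒ [3,2,2,2,3,3]
j stops at 3, i stops at 4; i≥j ⇒ return 3. nums=[3,2,2,2,3,3]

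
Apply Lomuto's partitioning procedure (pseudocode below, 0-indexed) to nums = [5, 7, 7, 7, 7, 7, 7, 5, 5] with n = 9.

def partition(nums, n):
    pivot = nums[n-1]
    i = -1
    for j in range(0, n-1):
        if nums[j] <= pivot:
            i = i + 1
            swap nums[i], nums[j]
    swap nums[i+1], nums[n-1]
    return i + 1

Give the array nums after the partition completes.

[5, 5, 5, 7, 7, 7, 7, 7, 7]

pivot = nums[8] = 5; i = -1
j=0: nums[0]=5 ≤ 5 → i=0, swap nums[0],nums[0] (no change) → [5, 7, 7, 7, 7, 7, 7, 5, 5]
j=1: nums[1]=7 > 5 → no swap
j=2: nums[2]=7 > 5 → no swap
j=3: nums[3]=7 > 5 → no swap
j=4: nums[4]=7 > 5 → no swap
j=5: nums[5]=7 > 5 → no swap
j=6: nums[6]=7 > 5 → no swap
j=7: nums[7]=5 ≤ 5 → i=1, swap nums[1],nums[7] → [5, 5, 7, 7, 7, 7, 7, 7, 5]
final swap nums[2],nums[8] → [5, 5, 5, 7, 7, 7, 7, 7, 7]; return 2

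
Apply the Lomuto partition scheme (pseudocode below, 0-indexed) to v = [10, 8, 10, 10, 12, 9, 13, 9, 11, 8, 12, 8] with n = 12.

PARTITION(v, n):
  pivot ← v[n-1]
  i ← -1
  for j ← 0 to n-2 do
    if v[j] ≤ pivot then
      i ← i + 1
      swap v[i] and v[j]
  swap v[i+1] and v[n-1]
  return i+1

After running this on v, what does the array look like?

[8, 8, 8, 10, 12, 9, 13, 9, 11, 10, 12, 10]

pivot = v[11] = 8; i = -1
j=0: v[0]=10 > 8 → no swap
j=1: v[1]=8 ≤ 8 → i=0, swap v[0],v[1] → [8, 10, 10, 10, 12, 9, 13, 9, 11, 8, 12, 8]
j=2: v[2]=10 > 8 → no swap
j=3: v[3]=10 > 8 → no swap
j=4: v[4]=12 > 8 → no swap
j=5: v[5]=9 > 8 → no swap
j=6: v[6]=13 > 8 → no swap
j=7: v[7]=9 > 8 → no swap
j=8: v[8]=11 > 8 → no swap
j=9: v[9]=8 ≤ 8 → i=1, swap v[1],v[9] → [8, 8, 10, 10, 12, 9, 13, 9, 11, 10, 12, 8]
j=10: v[10]=12 > 8 → no swap
final swap v[2],v[11] → [8, 8, 8, 10, 12, 9, 13, 9, 11, 10, 12, 10]; return 2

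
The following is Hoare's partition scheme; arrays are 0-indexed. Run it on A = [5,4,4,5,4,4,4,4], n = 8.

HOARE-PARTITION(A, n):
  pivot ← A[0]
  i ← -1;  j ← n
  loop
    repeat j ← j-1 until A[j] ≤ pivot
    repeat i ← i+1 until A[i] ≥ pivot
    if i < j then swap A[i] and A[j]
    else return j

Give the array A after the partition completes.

[4,4,4,4,4,4,5,5]

pivot = A[0] = 5; i = -1, j = 8
j→7 (A[7]=4≤5), i→0 (A[0]=5≥5); i<j, swap → [4,4,4,5,4,4,4,5]
j→6 (A[6]=4≤5), i→3 (A[3]=5≥5); i<j, swap → [4,4,4,4,4,4,5,5]
j→5, i→6; i≥j, return j=5. A = [4,4,4,4,4,4,5,5]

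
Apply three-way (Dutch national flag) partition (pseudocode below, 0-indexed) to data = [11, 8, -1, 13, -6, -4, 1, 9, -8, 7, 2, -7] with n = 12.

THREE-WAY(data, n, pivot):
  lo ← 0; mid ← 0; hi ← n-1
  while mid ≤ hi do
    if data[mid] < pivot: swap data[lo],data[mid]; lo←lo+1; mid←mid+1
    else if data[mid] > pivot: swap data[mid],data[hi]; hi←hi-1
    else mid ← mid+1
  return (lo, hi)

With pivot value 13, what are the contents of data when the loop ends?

pivot = 13; lo=0, mid=0, hi=11
data[mid]=11<13: swap data[0],data[0]; lo=1,mid=1 → [11, 8, -1, 13, -6, -4, 1, 9, -8, 7, 2, -7]
data[mid]=8<13: swap data[1],data[1]; lo=2,mid=2 → [11, 8, -1, 13, -6, -4, 1, 9, -8, 7, 2, -7]
data[mid]=-1<13: swap data[2],data[2]; lo=3,mid=3 → [11, 8, -1, 13, -6, -4, 1, 9, -8, 7, 2, -7]
data[mid]=13=13: mid=4
data[mid]=-6<13: swap data[3],data[4]; lo=4,mid=5 → [11, 8, -1, -6, 13, -4, 1, 9, -8, 7, 2, -7]
data[mid]=-4<13: swap data[4],data[5]; lo=5,mid=6 → [11, 8, -1, -6, -4, 13, 1, 9, -8, 7, 2, -7]
data[mid]=1<13: swap data[5],data[6]; lo=6,mid=7 → [11, 8, -1, -6, -4, 1, 13, 9, -8, 7, 2, -7]
data[mid]=9<13: swap data[6],data[7]; lo=7,mid=8 → [11, 8, -1, -6, -4, 1, 9, 13, -8, 7, 2, -7]
data[mid]=-8<13: swap data[7],data[8]; lo=8,mid=9 → [11, 8, -1, -6, -4, 1, 9, -8, 13, 7, 2, -7]
data[mid]=7<13: swap data[8],data[9]; lo=9,mid=10 → [11, 8, -1, -6, -4, 1, 9, -8, 7, 13, 2, -7]
data[mid]=2<13: swap data[9],data[10]; lo=10,mid=11 → [11, 8, -1, -6, -4, 1, 9, -8, 7, 2, 13, -7]
data[mid]=-7<13: swap data[10],data[11]; lo=11,mid=12 → [11, 8, -1, -6, -4, 1, 9, -8, 7, 2, -7, 13]
end: lo=11, hi=11; data = [11, 8, -1, -6, -4, 1, 9, -8, 7, 2, -7, 13]

[11, 8, -1, -6, -4, 1, 9, -8, 7, 2, -7, 13]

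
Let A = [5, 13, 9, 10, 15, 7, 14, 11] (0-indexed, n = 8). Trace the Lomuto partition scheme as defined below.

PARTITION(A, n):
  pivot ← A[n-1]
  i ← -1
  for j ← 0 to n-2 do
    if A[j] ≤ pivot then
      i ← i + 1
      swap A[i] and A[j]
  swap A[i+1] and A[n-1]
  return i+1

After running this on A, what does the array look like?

pivot=11, i=-1
j=0: 5≤11, i=0, swap(0,0) ⇒ [5, 13, 9, 10, 15, 7, 14, 11]
j=1: 13>11, skip
j=2: 9≤11, i=1, swap(1,2) ⇒ [5, 9, 13, 10, 15, 7, 14, 11]
j=3: 10≤11, i=2, swap(2,3) ⇒ [5, 9, 10, 13, 15, 7, 14, 11]
j=4: 15>11, skip
j=5: 7≤11, i=3, swap(3,5) ⇒ [5, 9, 10, 7, 15, 13, 14, 11]
j=6: 14>11, skip
swap(4,7) ⇒ [5, 9, 10, 7, 11, 13, 14, 15]; return 4

[5, 9, 10, 7, 11, 13, 14, 15]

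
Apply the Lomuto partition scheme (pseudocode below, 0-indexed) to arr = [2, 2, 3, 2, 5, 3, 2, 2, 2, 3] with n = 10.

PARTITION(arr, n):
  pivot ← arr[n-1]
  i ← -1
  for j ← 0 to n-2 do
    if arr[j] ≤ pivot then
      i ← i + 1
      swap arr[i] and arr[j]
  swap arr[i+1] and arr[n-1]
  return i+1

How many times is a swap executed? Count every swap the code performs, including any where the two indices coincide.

9

pivot = arr[9] = 3; i = -1
j=0: arr[0]=2 ≤ 3 → i=0, swap arr[0],arr[0] (no change) → [2, 2, 3, 2, 5, 3, 2, 2, 2, 3]
j=1: arr[1]=2 ≤ 3 → i=1, swap arr[1],arr[1] (no change) → [2, 2, 3, 2, 5, 3, 2, 2, 2, 3]
j=2: arr[2]=3 ≤ 3 → i=2, swap arr[2],arr[2] (no change) → [2, 2, 3, 2, 5, 3, 2, 2, 2, 3]
j=3: arr[3]=2 ≤ 3 → i=3, swap arr[3],arr[3] (no change) → [2, 2, 3, 2, 5, 3, 2, 2, 2, 3]
j=4: arr[4]=5 > 3 → no swap
j=5: arr[5]=3 ≤ 3 → i=4, swap arr[4],arr[5] → [2, 2, 3, 2, 3, 5, 2, 2, 2, 3]
j=6: arr[6]=2 ≤ 3 → i=5, swap arr[5],arr[6] → [2, 2, 3, 2, 3, 2, 5, 2, 2, 3]
j=7: arr[7]=2 ≤ 3 → i=6, swap arr[6],arr[7] → [2, 2, 3, 2, 3, 2, 2, 5, 2, 3]
j=8: arr[8]=2 ≤ 3 → i=7, swap arr[7],arr[8] → [2, 2, 3, 2, 3, 2, 2, 2, 5, 3]
final swap arr[8],arr[9] → [2, 2, 3, 2, 3, 2, 2, 2, 3, 5]; return 8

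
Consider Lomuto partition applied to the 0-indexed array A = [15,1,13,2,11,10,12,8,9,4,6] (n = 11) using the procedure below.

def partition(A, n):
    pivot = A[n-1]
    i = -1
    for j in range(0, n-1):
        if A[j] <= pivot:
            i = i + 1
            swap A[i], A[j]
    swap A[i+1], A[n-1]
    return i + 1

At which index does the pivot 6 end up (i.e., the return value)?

3

pivot=6, i=-1
j=0: 15>6, skip
j=1: 1≤6, i=0, swap(0,1) ⇒ [1,15,13,2,11,10,12,8,9,4,6]
j=2: 13>6, skip
j=3: 2≤6, i=1, swap(1,3) ⇒ [1,2,13,15,11,10,12,8,9,4,6]
j=4: 11>6, skip
j=5: 10>6, skip
j=6: 12>6, skip
j=7: 8>6, skip
j=8: 9>6, skip
j=9: 4≤6, i=2, swap(2,9) ⇒ [1,2,4,15,11,10,12,8,9,13,6]
swap(3,10) ⇒ [1,2,4,6,11,10,12,8,9,13,15]; return 3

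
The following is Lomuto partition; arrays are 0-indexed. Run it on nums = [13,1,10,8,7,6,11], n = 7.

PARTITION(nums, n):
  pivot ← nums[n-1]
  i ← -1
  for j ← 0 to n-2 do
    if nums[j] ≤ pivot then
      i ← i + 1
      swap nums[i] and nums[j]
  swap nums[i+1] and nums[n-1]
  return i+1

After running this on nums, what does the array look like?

pivot = nums[6] = 11; i = -1
j=0: nums[0]=13 > 11 → no swap
j=1: nums[1]=1 ≤ 11 → i=0, swap nums[0],nums[1] → [1,13,10,8,7,6,11]
j=2: nums[2]=10 ≤ 11 → i=1, swap nums[1],nums[2] → [1,10,13,8,7,6,11]
j=3: nums[3]=8 ≤ 11 → i=2, swap nums[2],nums[3] → [1,10,8,13,7,6,11]
j=4: nums[4]=7 ≤ 11 → i=3, swap nums[3],nums[4] → [1,10,8,7,13,6,11]
j=5: nums[5]=6 ≤ 11 → i=4, swap nums[4],nums[5] → [1,10,8,7,6,13,11]
final swap nums[5],nums[6] → [1,10,8,7,6,11,13]; return 5

[1,10,8,7,6,11,13]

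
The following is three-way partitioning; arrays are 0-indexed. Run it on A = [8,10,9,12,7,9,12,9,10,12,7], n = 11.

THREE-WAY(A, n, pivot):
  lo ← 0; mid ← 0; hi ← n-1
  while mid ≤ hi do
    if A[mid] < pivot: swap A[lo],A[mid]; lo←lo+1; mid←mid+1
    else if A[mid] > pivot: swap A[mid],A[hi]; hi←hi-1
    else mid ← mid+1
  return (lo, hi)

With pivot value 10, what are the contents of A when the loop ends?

[8,9,7,7,9,9,10,10,12,12,12]

pivot = 10; lo=0, mid=0, hi=10
A[mid]=8<10: swap A[0],A[0]; lo=1,mid=1 → [8,10,9,12,7,9,12,9,10,12,7]
A[mid]=10=10: mid=2
A[mid]=9<10: swap A[1],A[2]; lo=2,mid=3 → [8,9,10,12,7,9,12,9,10,12,7]
A[mid]=12>10: swap A[3],A[10]; hi=9 → [8,9,10,7,7,9,12,9,10,12,12]
A[mid]=7<10: swap A[2],A[3]; lo=3,mid=4 → [8,9,7,10,7,9,12,9,10,12,12]
A[mid]=7<10: swap A[3],A[4]; lo=4,mid=5 → [8,9,7,7,10,9,12,9,10,12,12]
A[mid]=9<10: swap A[4],A[5]; lo=5,mid=6 → [8,9,7,7,9,10,12,9,10,12,12]
A[mid]=12>10: swap A[6],A[9]; hi=8 → [8,9,7,7,9,10,12,9,10,12,12]
A[mid]=12>10: swap A[6],A[8]; hi=7 → [8,9,7,7,9,10,10,9,12,12,12]
A[mid]=10=10: mid=7
A[mid]=9<10: swap A[5],A[7]; lo=6,mid=8 → [8,9,7,7,9,9,10,10,12,12,12]
end: lo=6, hi=7; A = [8,9,7,7,9,9,10,10,12,12,12]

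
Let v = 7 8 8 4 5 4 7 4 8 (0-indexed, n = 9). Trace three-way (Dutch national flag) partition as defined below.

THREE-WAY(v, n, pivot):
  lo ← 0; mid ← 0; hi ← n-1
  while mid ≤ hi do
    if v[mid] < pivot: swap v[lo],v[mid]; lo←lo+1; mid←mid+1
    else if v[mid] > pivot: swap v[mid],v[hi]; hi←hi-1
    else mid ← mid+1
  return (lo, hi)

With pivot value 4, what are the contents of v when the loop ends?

lo=0 mid=0 hi=8
7>4: swap(0,8), hi=7 ⇒ 8 8 8 4 5 4 7 4 7
8>4: swap(0,7), hi=6 ⇒ 4 8 8 4 5 4 7 8 7
4=4: mid=1
8>4: swap(1,6), hi=5 ⇒ 4 7 8 4 5 4 8 8 7
7>4: swap(1,5), hi=4 ⇒ 4 4 8 4 5 7 8 8 7
4=4: mid=2
8>4: swap(2,4), hi=3 ⇒ 4 4 5 4 8 7 8 8 7
5>4: swap(2,3), hi=2 ⇒ 4 4 4 5 8 7 8 8 7
4=4: mid=3
done. lo=0 hi=2; v=4 4 4 5 8 7 8 8 7

4 4 4 5 8 7 8 8 7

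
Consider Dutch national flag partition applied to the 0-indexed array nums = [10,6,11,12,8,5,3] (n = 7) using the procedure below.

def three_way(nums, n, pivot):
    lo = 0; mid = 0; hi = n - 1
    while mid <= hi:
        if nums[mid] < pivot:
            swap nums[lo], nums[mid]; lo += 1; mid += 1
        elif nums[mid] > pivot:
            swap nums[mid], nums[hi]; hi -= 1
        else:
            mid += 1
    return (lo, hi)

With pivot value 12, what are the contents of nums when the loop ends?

lo=0 mid=0 hi=6
10<12: swap(0,0), lo=1 mid=1 ⇒ [10,6,11,12,8,5,3]
6<12: swap(1,1), lo=2 mid=2 ⇒ [10,6,11,12,8,5,3]
11<12: swap(2,2), lo=3 mid=3 ⇒ [10,6,11,12,8,5,3]
12=12: mid=4
8<12: swap(3,4), lo=4 mid=5 ⇒ [10,6,11,8,12,5,3]
5<12: swap(4,5), lo=5 mid=6 ⇒ [10,6,11,8,5,12,3]
3<12: swap(5,6), lo=6 mid=7 ⇒ [10,6,11,8,5,3,12]
done. lo=6 hi=6; nums=[10,6,11,8,5,3,12]

[10,6,11,8,5,3,12]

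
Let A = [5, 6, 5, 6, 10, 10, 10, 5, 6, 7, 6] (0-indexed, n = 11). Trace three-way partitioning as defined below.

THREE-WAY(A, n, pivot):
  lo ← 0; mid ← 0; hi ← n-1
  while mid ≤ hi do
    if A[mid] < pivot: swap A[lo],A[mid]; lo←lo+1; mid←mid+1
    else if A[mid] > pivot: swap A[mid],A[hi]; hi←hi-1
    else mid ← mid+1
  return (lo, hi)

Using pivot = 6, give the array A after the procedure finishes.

[5, 5, 5, 6, 6, 6, 6, 10, 7, 10, 10]

pivot = 6; lo=0, mid=0, hi=10
A[mid]=5<6: swap A[0],A[0]; lo=1,mid=1 → [5, 6, 5, 6, 10, 10, 10, 5, 6, 7, 6]
A[mid]=6=6: mid=2
A[mid]=5<6: swap A[1],A[2]; lo=2,mid=3 → [5, 5, 6, 6, 10, 10, 10, 5, 6, 7, 6]
A[mid]=6=6: mid=4
A[mid]=10>6: swap A[4],A[10]; hi=9 → [5, 5, 6, 6, 6, 10, 10, 5, 6, 7, 10]
A[mid]=6=6: mid=5
A[mid]=10>6: swap A[5],A[9]; hi=8 → [5, 5, 6, 6, 6, 7, 10, 5, 6, 10, 10]
A[mid]=7>6: swap A[5],A[8]; hi=7 → [5, 5, 6, 6, 6, 6, 10, 5, 7, 10, 10]
A[mid]=6=6: mid=6
A[mid]=10>6: swap A[6],A[7]; hi=6 → [5, 5, 6, 6, 6, 6, 5, 10, 7, 10, 10]
A[mid]=5<6: swap A[2],A[6]; lo=3,mid=7 → [5, 5, 5, 6, 6, 6, 6, 10, 7, 10, 10]
end: lo=3, hi=6; A = [5, 5, 5, 6, 6, 6, 6, 10, 7, 10, 10]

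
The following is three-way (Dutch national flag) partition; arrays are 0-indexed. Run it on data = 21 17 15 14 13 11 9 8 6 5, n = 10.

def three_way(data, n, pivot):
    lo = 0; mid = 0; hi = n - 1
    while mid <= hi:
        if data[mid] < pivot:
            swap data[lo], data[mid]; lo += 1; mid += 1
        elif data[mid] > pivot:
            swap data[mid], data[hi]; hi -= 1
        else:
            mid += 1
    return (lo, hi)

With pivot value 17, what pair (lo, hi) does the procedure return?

(8, 8)

lo=0 mid=0 hi=9
21>17: swap(0,9), hi=8 ⇒ 5 17 15 14 13 11 9 8 6 21
5<17: swap(0,0), lo=1 mid=1 ⇒ 5 17 15 14 13 11 9 8 6 21
17=17: mid=2
15<17: swap(1,2), lo=2 mid=3 ⇒ 5 15 17 14 13 11 9 8 6 21
14<17: swap(2,3), lo=3 mid=4 ⇒ 5 15 14 17 13 11 9 8 6 21
13<17: swap(3,4), lo=4 mid=5 ⇒ 5 15 14 13 17 11 9 8 6 21
11<17: swap(4,5), lo=5 mid=6 ⇒ 5 15 14 13 11 17 9 8 6 21
9<17: swap(5,6), lo=6 mid=7 ⇒ 5 15 14 13 11 9 17 8 6 21
8<17: swap(6,7), lo=7 mid=8 ⇒ 5 15 14 13 11 9 8 17 6 21
6<17: swap(7,8), lo=8 mid=9 ⇒ 5 15 14 13 11 9 8 6 17 21
done. lo=8 hi=8; data=5 15 14 13 11 9 8 6 17 21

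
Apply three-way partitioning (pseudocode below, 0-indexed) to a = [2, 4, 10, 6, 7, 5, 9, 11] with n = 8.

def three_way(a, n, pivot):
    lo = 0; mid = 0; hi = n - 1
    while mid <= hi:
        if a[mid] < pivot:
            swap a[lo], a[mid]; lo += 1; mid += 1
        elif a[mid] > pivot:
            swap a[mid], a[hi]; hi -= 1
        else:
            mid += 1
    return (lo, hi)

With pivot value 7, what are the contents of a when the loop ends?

[2, 4, 5, 6, 7, 9, 11, 10]

lo=0 mid=0 hi=7
2<7: swap(0,0), lo=1 mid=1 ⇒ [2, 4, 10, 6, 7, 5, 9, 11]
4<7: swap(1,1), lo=2 mid=2 ⇒ [2, 4, 10, 6, 7, 5, 9, 11]
10>7: swap(2,7), hi=6 ⇒ [2, 4, 11, 6, 7, 5, 9, 10]
11>7: swap(2,6), hi=5 ⇒ [2, 4, 9, 6, 7, 5, 11, 10]
9>7: swap(2,5), hi=4 ⇒ [2, 4, 5, 6, 7, 9, 11, 10]
5<7: swap(2,2), lo=3 mid=3 ⇒ [2, 4, 5, 6, 7, 9, 11, 10]
6<7: swap(3,3), lo=4 mid=4 ⇒ [2, 4, 5, 6, 7, 9, 11, 10]
7=7: mid=5
done. lo=4 hi=4; a=[2, 4, 5, 6, 7, 9, 11, 10]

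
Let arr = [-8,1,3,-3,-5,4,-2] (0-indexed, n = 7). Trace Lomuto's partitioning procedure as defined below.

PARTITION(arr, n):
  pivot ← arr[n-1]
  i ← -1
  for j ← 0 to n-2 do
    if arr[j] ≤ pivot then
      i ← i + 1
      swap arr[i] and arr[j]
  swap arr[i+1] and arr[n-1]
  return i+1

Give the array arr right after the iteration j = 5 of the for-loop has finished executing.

pivot = arr[6] = -2; i = -1
j=0: arr[0]=-8 ≤ -2 → i=0, swap arr[0],arr[0] (no change) → [-8,1,3,-3,-5,4,-2]
j=1: arr[1]=1 > -2 → no swap
j=2: arr[2]=3 > -2 → no swap
j=3: arr[3]=-3 ≤ -2 → i=1, swap arr[1],arr[3] → [-8,-3,3,1,-5,4,-2]
j=4: arr[4]=-5 ≤ -2 → i=2, swap arr[2],arr[4] → [-8,-3,-5,1,3,4,-2]
j=5: arr[5]=4 > -2 → no swap
(after j=5) arr = [-8,-3,-5,1,3,4,-2]

[-8,-3,-5,1,3,4,-2]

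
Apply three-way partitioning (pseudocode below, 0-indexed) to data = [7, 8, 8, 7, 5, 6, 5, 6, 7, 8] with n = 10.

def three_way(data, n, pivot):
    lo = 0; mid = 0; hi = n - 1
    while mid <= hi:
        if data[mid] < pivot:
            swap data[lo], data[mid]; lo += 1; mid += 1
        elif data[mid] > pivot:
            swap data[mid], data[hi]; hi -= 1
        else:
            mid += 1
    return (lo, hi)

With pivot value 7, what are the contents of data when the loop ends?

lo=0 mid=0 hi=9
7=7: mid=1
8>7: swap(1,9), hi=8 ⇒ [7, 8, 8, 7, 5, 6, 5, 6, 7, 8]
8>7: swap(1,8), hi=7 ⇒ [7, 7, 8, 7, 5, 6, 5, 6, 8, 8]
7=7: mid=2
8>7: swap(2,7), hi=6 ⇒ [7, 7, 6, 7, 5, 6, 5, 8, 8, 8]
6<7: swap(0,2), lo=1 mid=3 ⇒ [6, 7, 7, 7, 5, 6, 5, 8, 8, 8]
7=7: mid=4
5<7: swap(1,4), lo=2 mid=5 ⇒ [6, 5, 7, 7, 7, 6, 5, 8, 8, 8]
6<7: swap(2,5), lo=3 mid=6 ⇒ [6, 5, 6, 7, 7, 7, 5, 8, 8, 8]
5<7: swap(3,6), lo=4 mid=7 ⇒ [6, 5, 6, 5, 7, 7, 7, 8, 8, 8]
done. lo=4 hi=6; data=[6, 5, 6, 5, 7, 7, 7, 8, 8, 8]

[6, 5, 6, 5, 7, 7, 7, 8, 8, 8]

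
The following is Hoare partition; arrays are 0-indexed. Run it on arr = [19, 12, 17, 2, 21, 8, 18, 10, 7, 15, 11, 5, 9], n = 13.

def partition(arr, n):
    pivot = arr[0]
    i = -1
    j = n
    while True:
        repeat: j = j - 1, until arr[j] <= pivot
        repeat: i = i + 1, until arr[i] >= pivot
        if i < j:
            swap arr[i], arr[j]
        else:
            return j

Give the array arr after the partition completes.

pivot = arr[0] = 19; i = -1, j = 13
j→12 (arr[12]=9≤19), i→0 (arr[0]=19≥19); i<j, swap → [9, 12, 17, 2, 21, 8, 18, 10, 7, 15, 11, 5, 19]
j→11 (arr[11]=5≤19), i→4 (arr[4]=21≥19); i<j, swap → [9, 12, 17, 2, 5, 8, 18, 10, 7, 15, 11, 21, 19]
j→10, i→11; i≥j, return j=10. arr = [9, 12, 17, 2, 5, 8, 18, 10, 7, 15, 11, 21, 19]

[9, 12, 17, 2, 5, 8, 18, 10, 7, 15, 11, 21, 19]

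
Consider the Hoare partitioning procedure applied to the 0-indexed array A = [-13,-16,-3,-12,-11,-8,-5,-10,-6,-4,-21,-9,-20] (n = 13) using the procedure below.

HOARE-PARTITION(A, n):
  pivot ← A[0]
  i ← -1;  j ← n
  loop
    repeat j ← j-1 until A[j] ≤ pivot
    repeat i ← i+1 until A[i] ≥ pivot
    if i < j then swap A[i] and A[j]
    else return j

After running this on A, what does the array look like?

[-20,-16,-21,-12,-11,-8,-5,-10,-6,-4,-3,-9,-13]

pivot = A[0] = -13; i = -1, j = 13
j→12 (A[12]=-20≤-13), i→0 (A[0]=-13≥-13); i<j, swap → [-20,-16,-3,-12,-11,-8,-5,-10,-6,-4,-21,-9,-13]
j→10 (A[10]=-21≤-13), i→2 (A[2]=-3≥-13); i<j, swap → [-20,-16,-21,-12,-11,-8,-5,-10,-6,-4,-3,-9,-13]
j→2, i→3; i≥j, return j=2. A = [-20,-16,-21,-12,-11,-8,-5,-10,-6,-4,-3,-9,-13]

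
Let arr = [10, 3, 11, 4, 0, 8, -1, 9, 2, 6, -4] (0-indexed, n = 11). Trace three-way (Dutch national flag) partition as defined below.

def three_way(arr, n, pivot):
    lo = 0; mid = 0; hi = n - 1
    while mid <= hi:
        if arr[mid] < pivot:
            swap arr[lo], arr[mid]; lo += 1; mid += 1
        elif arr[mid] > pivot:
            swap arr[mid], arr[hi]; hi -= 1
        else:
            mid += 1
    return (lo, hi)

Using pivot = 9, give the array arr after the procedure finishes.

[-4, 3, 6, 4, 0, 8, -1, 2, 9, 11, 10]

lo=0 mid=0 hi=10
10>9: swap(0,10), hi=9 ⇒ [-4, 3, 11, 4, 0, 8, -1, 9, 2, 6, 10]
-4<9: swap(0,0), lo=1 mid=1 ⇒ [-4, 3, 11, 4, 0, 8, -1, 9, 2, 6, 10]
3<9: swap(1,1), lo=2 mid=2 ⇒ [-4, 3, 11, 4, 0, 8, -1, 9, 2, 6, 10]
11>9: swap(2,9), hi=8 ⇒ [-4, 3, 6, 4, 0, 8, -1, 9, 2, 11, 10]
6<9: swap(2,2), lo=3 mid=3 ⇒ [-4, 3, 6, 4, 0, 8, -1, 9, 2, 11, 10]
4<9: swap(3,3), lo=4 mid=4 ⇒ [-4, 3, 6, 4, 0, 8, -1, 9, 2, 11, 10]
0<9: swap(4,4), lo=5 mid=5 ⇒ [-4, 3, 6, 4, 0, 8, -1, 9, 2, 11, 10]
8<9: swap(5,5), lo=6 mid=6 ⇒ [-4, 3, 6, 4, 0, 8, -1, 9, 2, 11, 10]
-1<9: swap(6,6), lo=7 mid=7 ⇒ [-4, 3, 6, 4, 0, 8, -1, 9, 2, 11, 10]
9=9: mid=8
2<9: swap(7,8), lo=8 mid=9 ⇒ [-4, 3, 6, 4, 0, 8, -1, 2, 9, 11, 10]
done. lo=8 hi=8; arr=[-4, 3, 6, 4, 0, 8, -1, 2, 9, 11, 10]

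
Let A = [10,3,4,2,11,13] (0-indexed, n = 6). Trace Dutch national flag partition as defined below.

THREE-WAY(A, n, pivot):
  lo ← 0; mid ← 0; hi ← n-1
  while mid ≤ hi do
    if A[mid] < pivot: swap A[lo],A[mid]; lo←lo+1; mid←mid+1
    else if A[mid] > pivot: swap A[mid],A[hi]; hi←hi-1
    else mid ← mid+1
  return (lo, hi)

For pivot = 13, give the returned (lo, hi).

(5, 5)

lo=0 mid=0 hi=5
10<13: swap(0,0), lo=1 mid=1 ⇒ [10,3,4,2,11,13]
3<13: swap(1,1), lo=2 mid=2 ⇒ [10,3,4,2,11,13]
4<13: swap(2,2), lo=3 mid=3 ⇒ [10,3,4,2,11,13]
2<13: swap(3,3), lo=4 mid=4 ⇒ [10,3,4,2,11,13]
11<13: swap(4,4), lo=5 mid=5 ⇒ [10,3,4,2,11,13]
13=13: mid=6
done. lo=5 hi=5; A=[10,3,4,2,11,13]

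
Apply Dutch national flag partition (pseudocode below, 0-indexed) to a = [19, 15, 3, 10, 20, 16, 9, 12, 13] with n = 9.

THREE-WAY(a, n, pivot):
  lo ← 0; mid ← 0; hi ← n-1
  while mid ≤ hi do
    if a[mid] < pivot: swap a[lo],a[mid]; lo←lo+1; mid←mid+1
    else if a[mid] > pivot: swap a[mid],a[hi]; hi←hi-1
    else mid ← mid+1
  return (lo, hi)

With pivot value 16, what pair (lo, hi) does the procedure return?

lo=0 mid=0 hi=8
19>16: swap(0,8), hi=7 ⇒ [13, 15, 3, 10, 20, 16, 9, 12, 19]
13<16: swap(0,0), lo=1 mid=1 ⇒ [13, 15, 3, 10, 20, 16, 9, 12, 19]
15<16: swap(1,1), lo=2 mid=2 ⇒ [13, 15, 3, 10, 20, 16, 9, 12, 19]
3<16: swap(2,2), lo=3 mid=3 ⇒ [13, 15, 3, 10, 20, 16, 9, 12, 19]
10<16: swap(3,3), lo=4 mid=4 ⇒ [13, 15, 3, 10, 20, 16, 9, 12, 19]
20>16: swap(4,7), hi=6 ⇒ [13, 15, 3, 10, 12, 16, 9, 20, 19]
12<16: swap(4,4), lo=5 mid=5 ⇒ [13, 15, 3, 10, 12, 16, 9, 20, 19]
16=16: mid=6
9<16: swap(5,6), lo=6 mid=7 ⇒ [13, 15, 3, 10, 12, 9, 16, 20, 19]
done. lo=6 hi=6; a=[13, 15, 3, 10, 12, 9, 16, 20, 19]

(6, 6)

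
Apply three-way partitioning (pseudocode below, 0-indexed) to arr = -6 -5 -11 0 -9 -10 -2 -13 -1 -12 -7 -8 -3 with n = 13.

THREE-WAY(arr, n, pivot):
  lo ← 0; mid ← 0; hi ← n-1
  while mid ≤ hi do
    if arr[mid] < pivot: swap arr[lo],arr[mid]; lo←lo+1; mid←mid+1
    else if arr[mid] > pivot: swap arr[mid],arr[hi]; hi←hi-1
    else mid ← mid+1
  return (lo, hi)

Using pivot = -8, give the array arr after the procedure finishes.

lo=0 mid=0 hi=12
-6>-8: swap(0,12), hi=11 ⇒ -3 -5 -11 0 -9 -10 -2 -13 -1 -12 -7 -8 -6
-3>-8: swap(0,11), hi=10 ⇒ -8 -5 -11 0 -9 -10 -2 -13 -1 -12 -7 -3 -6
-8=-8: mid=1
-5>-8: swap(1,10), hi=9 ⇒ -8 -7 -11 0 -9 -10 -2 -13 -1 -12 -5 -3 -6
-7>-8: swap(1,9), hi=8 ⇒ -8 -12 -11 0 -9 -10 -2 -13 -1 -7 -5 -3 -6
-12<-8: swap(0,1), lo=1 mid=2 ⇒ -12 -8 -11 0 -9 -10 -2 -13 -1 -7 -5 -3 -6
-11<-8: swap(1,2), lo=2 mid=3 ⇒ -12 -11 -8 0 -9 -10 -2 -13 -1 -7 -5 -3 -6
0>-8: swap(3,8), hi=7 ⇒ -12 -11 -8 -1 -9 -10 -2 -13 0 -7 -5 -3 -6
-1>-8: swap(3,7), hi=6 ⇒ -12 -11 -8 -13 -9 -10 -2 -1 0 -7 -5 -3 -6
-13<-8: swap(2,3), lo=3 mid=4 ⇒ -12 -11 -13 -8 -9 -10 -2 -1 0 -7 -5 -3 -6
-9<-8: swap(3,4), lo=4 mid=5 ⇒ -12 -11 -13 -9 -8 -10 -2 -1 0 -7 -5 -3 -6
-10<-8: swap(4,5), lo=5 mid=6 ⇒ -12 -11 -13 -9 -10 -8 -2 -1 0 -7 -5 -3 -6
-2>-8: swap(6,6), hi=5 ⇒ -12 -11 -13 -9 -10 -8 -2 -1 0 -7 -5 -3 -6
done. lo=5 hi=5; arr=-12 -11 -13 -9 -10 -8 -2 -1 0 -7 -5 -3 -6

-12 -11 -13 -9 -10 -8 -2 -1 0 -7 -5 -3 -6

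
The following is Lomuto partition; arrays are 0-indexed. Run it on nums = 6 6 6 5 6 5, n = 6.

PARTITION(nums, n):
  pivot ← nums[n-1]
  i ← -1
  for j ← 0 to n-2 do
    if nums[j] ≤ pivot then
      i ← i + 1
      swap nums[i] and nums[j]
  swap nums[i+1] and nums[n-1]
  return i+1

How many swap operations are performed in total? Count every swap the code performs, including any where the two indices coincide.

2

pivot = nums[5] = 5; i = -1
j=0: nums[0]=6 > 5 → no swap
j=1: nums[1]=6 > 5 → no swap
j=2: nums[2]=6 > 5 → no swap
j=3: nums[3]=5 ≤ 5 → i=0, swap nums[0],nums[3] → 5 6 6 6 6 5
j=4: nums[4]=6 > 5 → no swap
final swap nums[1],nums[5] → 5 5 6 6 6 6; return 1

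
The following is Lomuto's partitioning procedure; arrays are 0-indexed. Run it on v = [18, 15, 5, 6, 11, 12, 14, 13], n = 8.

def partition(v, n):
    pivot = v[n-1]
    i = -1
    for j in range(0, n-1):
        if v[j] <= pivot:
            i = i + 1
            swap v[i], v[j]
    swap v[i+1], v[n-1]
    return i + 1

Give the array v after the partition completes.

pivot = v[7] = 13; i = -1
j=0: v[0]=18 > 13 → no swap
j=1: v[1]=15 > 13 → no swap
j=2: v[2]=5 ≤ 13 → i=0, swap v[0],v[2] → [5, 15, 18, 6, 11, 12, 14, 13]
j=3: v[3]=6 ≤ 13 → i=1, swap v[1],v[3] → [5, 6, 18, 15, 11, 12, 14, 13]
j=4: v[4]=11 ≤ 13 → i=2, swap v[2],v[4] → [5, 6, 11, 15, 18, 12, 14, 13]
j=5: v[5]=12 ≤ 13 → i=3, swap v[3],v[5] → [5, 6, 11, 12, 18, 15, 14, 13]
j=6: v[6]=14 > 13 → no swap
final swap v[4],v[7] → [5, 6, 11, 12, 13, 15, 14, 18]; return 4

[5, 6, 11, 12, 13, 15, 14, 18]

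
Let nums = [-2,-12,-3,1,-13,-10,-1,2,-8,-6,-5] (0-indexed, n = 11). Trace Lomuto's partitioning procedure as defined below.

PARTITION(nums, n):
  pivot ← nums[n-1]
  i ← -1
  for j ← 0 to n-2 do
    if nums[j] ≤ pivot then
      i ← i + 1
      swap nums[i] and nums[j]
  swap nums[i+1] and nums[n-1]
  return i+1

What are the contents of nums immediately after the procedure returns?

pivot=-5, i=-1
j=0: -2>-5, skip
j=1: -12≤-5, i=0, swap(0,1) ⇒ [-12,-2,-3,1,-13,-10,-1,2,-8,-6,-5]
j=2: -3>-5, skip
j=3: 1>-5, skip
j=4: -13≤-5, i=1, swap(1,4) ⇒ [-12,-13,-3,1,-2,-10,-1,2,-8,-6,-5]
j=5: -10≤-5, i=2, swap(2,5) ⇒ [-12,-13,-10,1,-2,-3,-1,2,-8,-6,-5]
j=6: -1>-5, skip
j=7: 2>-5, skip
j=8: -8≤-5, i=3, swap(3,8) ⇒ [-12,-13,-10,-8,-2,-3,-1,2,1,-6,-5]
j=9: -6≤-5, i=4, swap(4,9) ⇒ [-12,-13,-10,-8,-6,-3,-1,2,1,-2,-5]
swap(5,10) ⇒ [-12,-13,-10,-8,-6,-5,-1,2,1,-2,-3]; return 5

[-12,-13,-10,-8,-6,-5,-1,2,1,-2,-3]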